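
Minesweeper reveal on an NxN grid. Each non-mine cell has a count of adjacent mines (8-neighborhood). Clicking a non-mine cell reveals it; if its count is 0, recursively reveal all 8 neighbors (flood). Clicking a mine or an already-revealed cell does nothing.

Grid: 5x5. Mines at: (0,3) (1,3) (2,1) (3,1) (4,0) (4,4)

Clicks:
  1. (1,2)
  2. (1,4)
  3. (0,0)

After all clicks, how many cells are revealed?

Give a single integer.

Answer: 7

Derivation:
Click 1 (1,2) count=3: revealed 1 new [(1,2)] -> total=1
Click 2 (1,4) count=2: revealed 1 new [(1,4)] -> total=2
Click 3 (0,0) count=0: revealed 5 new [(0,0) (0,1) (0,2) (1,0) (1,1)] -> total=7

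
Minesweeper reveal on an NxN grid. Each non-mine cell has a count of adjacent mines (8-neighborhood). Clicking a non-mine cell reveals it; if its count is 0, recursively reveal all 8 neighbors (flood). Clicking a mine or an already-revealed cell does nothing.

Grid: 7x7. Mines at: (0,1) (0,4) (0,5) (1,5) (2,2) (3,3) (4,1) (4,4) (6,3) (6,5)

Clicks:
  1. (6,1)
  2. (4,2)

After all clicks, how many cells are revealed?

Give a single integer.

Click 1 (6,1) count=0: revealed 6 new [(5,0) (5,1) (5,2) (6,0) (6,1) (6,2)] -> total=6
Click 2 (4,2) count=2: revealed 1 new [(4,2)] -> total=7

Answer: 7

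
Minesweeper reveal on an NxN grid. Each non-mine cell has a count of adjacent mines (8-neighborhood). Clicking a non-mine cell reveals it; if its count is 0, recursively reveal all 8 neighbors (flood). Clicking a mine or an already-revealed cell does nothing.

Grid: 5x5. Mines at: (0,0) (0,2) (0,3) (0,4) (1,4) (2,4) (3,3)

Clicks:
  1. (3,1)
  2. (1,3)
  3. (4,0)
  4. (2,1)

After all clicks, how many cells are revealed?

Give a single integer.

Answer: 13

Derivation:
Click 1 (3,1) count=0: revealed 12 new [(1,0) (1,1) (1,2) (2,0) (2,1) (2,2) (3,0) (3,1) (3,2) (4,0) (4,1) (4,2)] -> total=12
Click 2 (1,3) count=5: revealed 1 new [(1,3)] -> total=13
Click 3 (4,0) count=0: revealed 0 new [(none)] -> total=13
Click 4 (2,1) count=0: revealed 0 new [(none)] -> total=13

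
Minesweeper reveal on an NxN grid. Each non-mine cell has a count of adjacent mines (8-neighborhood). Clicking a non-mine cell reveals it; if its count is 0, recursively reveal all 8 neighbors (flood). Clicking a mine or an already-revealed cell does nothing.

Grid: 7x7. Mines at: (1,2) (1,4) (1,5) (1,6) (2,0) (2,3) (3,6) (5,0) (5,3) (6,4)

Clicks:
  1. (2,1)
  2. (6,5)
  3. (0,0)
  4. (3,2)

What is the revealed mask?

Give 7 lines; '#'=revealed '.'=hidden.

Click 1 (2,1) count=2: revealed 1 new [(2,1)] -> total=1
Click 2 (6,5) count=1: revealed 1 new [(6,5)] -> total=2
Click 3 (0,0) count=0: revealed 4 new [(0,0) (0,1) (1,0) (1,1)] -> total=6
Click 4 (3,2) count=1: revealed 1 new [(3,2)] -> total=7

Answer: ##.....
##.....
.#.....
..#....
.......
.......
.....#.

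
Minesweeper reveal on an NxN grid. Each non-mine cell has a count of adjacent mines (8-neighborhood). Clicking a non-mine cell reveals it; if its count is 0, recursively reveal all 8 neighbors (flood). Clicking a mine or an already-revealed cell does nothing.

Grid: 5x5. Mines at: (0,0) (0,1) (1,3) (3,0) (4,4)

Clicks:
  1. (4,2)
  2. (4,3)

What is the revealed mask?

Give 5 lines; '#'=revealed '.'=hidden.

Answer: .....
.....
.###.
.###.
.###.

Derivation:
Click 1 (4,2) count=0: revealed 9 new [(2,1) (2,2) (2,3) (3,1) (3,2) (3,3) (4,1) (4,2) (4,3)] -> total=9
Click 2 (4,3) count=1: revealed 0 new [(none)] -> total=9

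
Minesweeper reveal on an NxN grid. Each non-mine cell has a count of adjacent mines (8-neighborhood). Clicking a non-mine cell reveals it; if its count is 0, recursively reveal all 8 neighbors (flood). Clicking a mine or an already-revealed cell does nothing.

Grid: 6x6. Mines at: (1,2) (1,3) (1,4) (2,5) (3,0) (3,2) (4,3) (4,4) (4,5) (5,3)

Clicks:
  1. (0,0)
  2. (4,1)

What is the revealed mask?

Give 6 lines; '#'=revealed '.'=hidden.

Answer: ##....
##....
##....
......
.#....
......

Derivation:
Click 1 (0,0) count=0: revealed 6 new [(0,0) (0,1) (1,0) (1,1) (2,0) (2,1)] -> total=6
Click 2 (4,1) count=2: revealed 1 new [(4,1)] -> total=7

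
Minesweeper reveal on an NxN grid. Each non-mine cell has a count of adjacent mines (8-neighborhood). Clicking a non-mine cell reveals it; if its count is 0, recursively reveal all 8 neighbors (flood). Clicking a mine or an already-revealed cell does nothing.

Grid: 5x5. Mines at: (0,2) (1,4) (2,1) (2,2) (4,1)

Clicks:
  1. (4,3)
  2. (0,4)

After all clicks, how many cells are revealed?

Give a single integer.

Answer: 9

Derivation:
Click 1 (4,3) count=0: revealed 8 new [(2,3) (2,4) (3,2) (3,3) (3,4) (4,2) (4,3) (4,4)] -> total=8
Click 2 (0,4) count=1: revealed 1 new [(0,4)] -> total=9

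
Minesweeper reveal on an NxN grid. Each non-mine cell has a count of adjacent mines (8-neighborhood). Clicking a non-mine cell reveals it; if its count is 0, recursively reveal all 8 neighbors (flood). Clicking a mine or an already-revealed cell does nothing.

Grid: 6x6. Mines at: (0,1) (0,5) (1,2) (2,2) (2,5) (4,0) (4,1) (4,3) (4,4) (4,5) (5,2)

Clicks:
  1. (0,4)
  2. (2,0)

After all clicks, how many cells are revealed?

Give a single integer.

Answer: 7

Derivation:
Click 1 (0,4) count=1: revealed 1 new [(0,4)] -> total=1
Click 2 (2,0) count=0: revealed 6 new [(1,0) (1,1) (2,0) (2,1) (3,0) (3,1)] -> total=7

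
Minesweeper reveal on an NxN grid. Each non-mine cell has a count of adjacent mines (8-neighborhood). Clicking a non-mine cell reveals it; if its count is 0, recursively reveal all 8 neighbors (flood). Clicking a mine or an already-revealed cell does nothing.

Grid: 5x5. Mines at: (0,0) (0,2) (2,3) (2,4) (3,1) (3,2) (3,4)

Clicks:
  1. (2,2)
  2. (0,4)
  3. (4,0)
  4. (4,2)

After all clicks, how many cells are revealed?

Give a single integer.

Answer: 7

Derivation:
Click 1 (2,2) count=3: revealed 1 new [(2,2)] -> total=1
Click 2 (0,4) count=0: revealed 4 new [(0,3) (0,4) (1,3) (1,4)] -> total=5
Click 3 (4,0) count=1: revealed 1 new [(4,0)] -> total=6
Click 4 (4,2) count=2: revealed 1 new [(4,2)] -> total=7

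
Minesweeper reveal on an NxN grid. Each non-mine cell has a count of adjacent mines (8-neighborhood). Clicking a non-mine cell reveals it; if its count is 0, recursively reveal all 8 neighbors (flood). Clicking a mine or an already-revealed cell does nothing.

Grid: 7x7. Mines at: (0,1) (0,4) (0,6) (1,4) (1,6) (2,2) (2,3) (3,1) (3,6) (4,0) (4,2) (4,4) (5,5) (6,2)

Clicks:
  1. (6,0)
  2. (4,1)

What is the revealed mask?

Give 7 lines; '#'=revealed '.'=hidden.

Answer: .......
.......
.......
.......
.#.....
##.....
##.....

Derivation:
Click 1 (6,0) count=0: revealed 4 new [(5,0) (5,1) (6,0) (6,1)] -> total=4
Click 2 (4,1) count=3: revealed 1 new [(4,1)] -> total=5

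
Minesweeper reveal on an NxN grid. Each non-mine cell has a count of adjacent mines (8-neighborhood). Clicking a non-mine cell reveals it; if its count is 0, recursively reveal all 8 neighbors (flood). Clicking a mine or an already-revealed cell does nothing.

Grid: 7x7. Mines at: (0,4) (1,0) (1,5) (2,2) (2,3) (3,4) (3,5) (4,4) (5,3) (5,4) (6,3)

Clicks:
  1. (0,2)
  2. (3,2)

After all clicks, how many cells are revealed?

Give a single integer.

Click 1 (0,2) count=0: revealed 6 new [(0,1) (0,2) (0,3) (1,1) (1,2) (1,3)] -> total=6
Click 2 (3,2) count=2: revealed 1 new [(3,2)] -> total=7

Answer: 7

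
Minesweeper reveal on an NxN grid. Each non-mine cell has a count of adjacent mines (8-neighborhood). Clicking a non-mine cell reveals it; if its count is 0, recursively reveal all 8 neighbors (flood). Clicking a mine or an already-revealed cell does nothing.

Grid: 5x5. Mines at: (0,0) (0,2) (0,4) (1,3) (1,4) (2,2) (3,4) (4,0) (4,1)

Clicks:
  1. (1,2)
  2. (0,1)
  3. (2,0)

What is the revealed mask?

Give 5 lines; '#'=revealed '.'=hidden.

Answer: .#...
###..
##...
##...
.....

Derivation:
Click 1 (1,2) count=3: revealed 1 new [(1,2)] -> total=1
Click 2 (0,1) count=2: revealed 1 new [(0,1)] -> total=2
Click 3 (2,0) count=0: revealed 6 new [(1,0) (1,1) (2,0) (2,1) (3,0) (3,1)] -> total=8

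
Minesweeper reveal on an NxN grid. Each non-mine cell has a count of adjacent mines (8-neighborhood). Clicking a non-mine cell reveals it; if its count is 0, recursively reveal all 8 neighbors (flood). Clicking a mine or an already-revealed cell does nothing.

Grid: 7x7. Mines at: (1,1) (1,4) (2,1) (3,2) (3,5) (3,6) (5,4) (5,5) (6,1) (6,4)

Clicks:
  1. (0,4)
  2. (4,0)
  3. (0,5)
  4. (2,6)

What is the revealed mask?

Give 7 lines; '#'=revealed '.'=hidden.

Click 1 (0,4) count=1: revealed 1 new [(0,4)] -> total=1
Click 2 (4,0) count=0: revealed 6 new [(3,0) (3,1) (4,0) (4,1) (5,0) (5,1)] -> total=7
Click 3 (0,5) count=1: revealed 1 new [(0,5)] -> total=8
Click 4 (2,6) count=2: revealed 1 new [(2,6)] -> total=9

Answer: ....##.
.......
......#
##.....
##.....
##.....
.......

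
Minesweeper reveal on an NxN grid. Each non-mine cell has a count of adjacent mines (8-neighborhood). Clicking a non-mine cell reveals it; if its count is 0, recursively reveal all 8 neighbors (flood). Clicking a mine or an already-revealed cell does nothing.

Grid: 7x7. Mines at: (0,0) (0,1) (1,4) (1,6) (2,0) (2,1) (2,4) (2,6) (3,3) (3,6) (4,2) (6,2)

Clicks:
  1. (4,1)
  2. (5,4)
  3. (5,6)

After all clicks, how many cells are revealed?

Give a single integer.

Answer: 13

Derivation:
Click 1 (4,1) count=1: revealed 1 new [(4,1)] -> total=1
Click 2 (5,4) count=0: revealed 12 new [(4,3) (4,4) (4,5) (4,6) (5,3) (5,4) (5,5) (5,6) (6,3) (6,4) (6,5) (6,6)] -> total=13
Click 3 (5,6) count=0: revealed 0 new [(none)] -> total=13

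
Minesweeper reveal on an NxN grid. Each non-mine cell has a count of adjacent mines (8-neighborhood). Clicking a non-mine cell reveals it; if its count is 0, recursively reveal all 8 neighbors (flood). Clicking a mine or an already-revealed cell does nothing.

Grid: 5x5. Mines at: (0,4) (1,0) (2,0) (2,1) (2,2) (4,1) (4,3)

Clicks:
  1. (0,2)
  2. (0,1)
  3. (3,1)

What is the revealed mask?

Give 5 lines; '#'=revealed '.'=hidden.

Answer: .###.
.###.
.....
.#...
.....

Derivation:
Click 1 (0,2) count=0: revealed 6 new [(0,1) (0,2) (0,3) (1,1) (1,2) (1,3)] -> total=6
Click 2 (0,1) count=1: revealed 0 new [(none)] -> total=6
Click 3 (3,1) count=4: revealed 1 new [(3,1)] -> total=7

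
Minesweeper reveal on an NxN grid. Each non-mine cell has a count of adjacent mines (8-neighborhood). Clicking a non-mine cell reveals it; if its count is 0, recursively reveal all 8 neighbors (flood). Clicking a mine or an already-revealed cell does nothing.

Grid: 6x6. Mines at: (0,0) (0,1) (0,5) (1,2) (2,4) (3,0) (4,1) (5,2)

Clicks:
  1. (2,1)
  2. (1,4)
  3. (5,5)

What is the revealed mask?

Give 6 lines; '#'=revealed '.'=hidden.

Click 1 (2,1) count=2: revealed 1 new [(2,1)] -> total=1
Click 2 (1,4) count=2: revealed 1 new [(1,4)] -> total=2
Click 3 (5,5) count=0: revealed 9 new [(3,3) (3,4) (3,5) (4,3) (4,4) (4,5) (5,3) (5,4) (5,5)] -> total=11

Answer: ......
....#.
.#....
...###
...###
...###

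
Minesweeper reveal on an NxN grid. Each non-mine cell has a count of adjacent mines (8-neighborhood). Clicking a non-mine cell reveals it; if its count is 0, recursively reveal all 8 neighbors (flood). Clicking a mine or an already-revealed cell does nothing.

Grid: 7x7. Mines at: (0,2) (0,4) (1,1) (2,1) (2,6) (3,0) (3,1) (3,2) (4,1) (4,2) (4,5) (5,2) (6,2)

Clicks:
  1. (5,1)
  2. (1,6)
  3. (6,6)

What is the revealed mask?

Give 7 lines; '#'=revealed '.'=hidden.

Click 1 (5,1) count=4: revealed 1 new [(5,1)] -> total=1
Click 2 (1,6) count=1: revealed 1 new [(1,6)] -> total=2
Click 3 (6,6) count=0: revealed 8 new [(5,3) (5,4) (5,5) (5,6) (6,3) (6,4) (6,5) (6,6)] -> total=10

Answer: .......
......#
.......
.......
.......
.#.####
...####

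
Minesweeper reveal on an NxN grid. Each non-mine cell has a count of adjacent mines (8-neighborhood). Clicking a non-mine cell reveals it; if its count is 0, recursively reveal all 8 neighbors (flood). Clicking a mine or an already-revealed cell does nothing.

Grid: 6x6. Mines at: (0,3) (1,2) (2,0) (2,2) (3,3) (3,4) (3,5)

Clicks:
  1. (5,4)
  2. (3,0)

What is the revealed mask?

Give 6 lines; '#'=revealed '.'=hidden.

Answer: ......
......
......
###...
######
######

Derivation:
Click 1 (5,4) count=0: revealed 15 new [(3,0) (3,1) (3,2) (4,0) (4,1) (4,2) (4,3) (4,4) (4,5) (5,0) (5,1) (5,2) (5,3) (5,4) (5,5)] -> total=15
Click 2 (3,0) count=1: revealed 0 new [(none)] -> total=15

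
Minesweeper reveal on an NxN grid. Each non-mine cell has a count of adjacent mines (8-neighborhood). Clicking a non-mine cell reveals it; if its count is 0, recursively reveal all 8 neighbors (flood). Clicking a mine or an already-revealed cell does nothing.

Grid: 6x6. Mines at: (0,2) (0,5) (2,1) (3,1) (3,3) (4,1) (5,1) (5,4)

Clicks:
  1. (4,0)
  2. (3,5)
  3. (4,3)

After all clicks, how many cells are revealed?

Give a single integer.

Click 1 (4,0) count=3: revealed 1 new [(4,0)] -> total=1
Click 2 (3,5) count=0: revealed 8 new [(1,4) (1,5) (2,4) (2,5) (3,4) (3,5) (4,4) (4,5)] -> total=9
Click 3 (4,3) count=2: revealed 1 new [(4,3)] -> total=10

Answer: 10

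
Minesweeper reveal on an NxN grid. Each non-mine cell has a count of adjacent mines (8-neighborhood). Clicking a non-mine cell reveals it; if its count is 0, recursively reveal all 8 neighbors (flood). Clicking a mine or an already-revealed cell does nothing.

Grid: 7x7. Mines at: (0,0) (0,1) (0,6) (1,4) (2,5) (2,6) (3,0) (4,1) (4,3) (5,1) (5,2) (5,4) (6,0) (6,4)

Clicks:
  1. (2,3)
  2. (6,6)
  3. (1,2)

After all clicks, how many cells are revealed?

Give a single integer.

Answer: 10

Derivation:
Click 1 (2,3) count=1: revealed 1 new [(2,3)] -> total=1
Click 2 (6,6) count=0: revealed 8 new [(3,5) (3,6) (4,5) (4,6) (5,5) (5,6) (6,5) (6,6)] -> total=9
Click 3 (1,2) count=1: revealed 1 new [(1,2)] -> total=10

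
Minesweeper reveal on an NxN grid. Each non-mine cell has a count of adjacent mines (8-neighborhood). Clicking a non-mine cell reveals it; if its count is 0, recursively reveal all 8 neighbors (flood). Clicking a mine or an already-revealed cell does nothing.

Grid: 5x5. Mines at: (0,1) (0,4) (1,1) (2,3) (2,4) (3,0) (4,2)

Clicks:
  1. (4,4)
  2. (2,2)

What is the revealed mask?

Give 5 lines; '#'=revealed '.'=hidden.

Answer: .....
.....
..#..
...##
...##

Derivation:
Click 1 (4,4) count=0: revealed 4 new [(3,3) (3,4) (4,3) (4,4)] -> total=4
Click 2 (2,2) count=2: revealed 1 new [(2,2)] -> total=5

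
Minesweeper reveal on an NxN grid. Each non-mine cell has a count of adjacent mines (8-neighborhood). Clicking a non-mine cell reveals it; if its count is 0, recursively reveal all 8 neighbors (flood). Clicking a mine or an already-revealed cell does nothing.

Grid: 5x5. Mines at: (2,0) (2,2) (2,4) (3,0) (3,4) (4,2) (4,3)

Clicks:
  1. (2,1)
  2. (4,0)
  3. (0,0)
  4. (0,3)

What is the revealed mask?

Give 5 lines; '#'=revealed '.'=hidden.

Click 1 (2,1) count=3: revealed 1 new [(2,1)] -> total=1
Click 2 (4,0) count=1: revealed 1 new [(4,0)] -> total=2
Click 3 (0,0) count=0: revealed 10 new [(0,0) (0,1) (0,2) (0,3) (0,4) (1,0) (1,1) (1,2) (1,3) (1,4)] -> total=12
Click 4 (0,3) count=0: revealed 0 new [(none)] -> total=12

Answer: #####
#####
.#...
.....
#....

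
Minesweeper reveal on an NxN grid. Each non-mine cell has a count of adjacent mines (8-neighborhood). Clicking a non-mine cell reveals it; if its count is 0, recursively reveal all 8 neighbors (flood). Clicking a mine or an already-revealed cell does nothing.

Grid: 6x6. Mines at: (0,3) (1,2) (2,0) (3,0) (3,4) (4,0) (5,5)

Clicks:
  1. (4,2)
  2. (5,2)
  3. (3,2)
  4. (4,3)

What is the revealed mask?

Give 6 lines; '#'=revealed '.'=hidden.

Answer: ......
......
.###..
.###..
.####.
.####.

Derivation:
Click 1 (4,2) count=0: revealed 14 new [(2,1) (2,2) (2,3) (3,1) (3,2) (3,3) (4,1) (4,2) (4,3) (4,4) (5,1) (5,2) (5,3) (5,4)] -> total=14
Click 2 (5,2) count=0: revealed 0 new [(none)] -> total=14
Click 3 (3,2) count=0: revealed 0 new [(none)] -> total=14
Click 4 (4,3) count=1: revealed 0 new [(none)] -> total=14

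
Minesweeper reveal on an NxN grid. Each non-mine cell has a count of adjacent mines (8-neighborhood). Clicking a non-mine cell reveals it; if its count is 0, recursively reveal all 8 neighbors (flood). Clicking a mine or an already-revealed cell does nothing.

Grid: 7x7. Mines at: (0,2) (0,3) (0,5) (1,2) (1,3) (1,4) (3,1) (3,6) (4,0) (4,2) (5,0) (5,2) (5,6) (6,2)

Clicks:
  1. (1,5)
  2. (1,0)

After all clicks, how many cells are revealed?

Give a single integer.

Click 1 (1,5) count=2: revealed 1 new [(1,5)] -> total=1
Click 2 (1,0) count=0: revealed 6 new [(0,0) (0,1) (1,0) (1,1) (2,0) (2,1)] -> total=7

Answer: 7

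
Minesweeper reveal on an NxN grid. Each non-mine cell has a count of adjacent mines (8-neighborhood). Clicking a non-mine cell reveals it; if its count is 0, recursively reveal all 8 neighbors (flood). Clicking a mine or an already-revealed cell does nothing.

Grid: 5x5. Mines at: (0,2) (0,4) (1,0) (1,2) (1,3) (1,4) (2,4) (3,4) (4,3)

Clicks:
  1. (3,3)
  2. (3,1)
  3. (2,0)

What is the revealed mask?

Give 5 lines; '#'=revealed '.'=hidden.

Answer: .....
.....
###..
####.
###..

Derivation:
Click 1 (3,3) count=3: revealed 1 new [(3,3)] -> total=1
Click 2 (3,1) count=0: revealed 9 new [(2,0) (2,1) (2,2) (3,0) (3,1) (3,2) (4,0) (4,1) (4,2)] -> total=10
Click 3 (2,0) count=1: revealed 0 new [(none)] -> total=10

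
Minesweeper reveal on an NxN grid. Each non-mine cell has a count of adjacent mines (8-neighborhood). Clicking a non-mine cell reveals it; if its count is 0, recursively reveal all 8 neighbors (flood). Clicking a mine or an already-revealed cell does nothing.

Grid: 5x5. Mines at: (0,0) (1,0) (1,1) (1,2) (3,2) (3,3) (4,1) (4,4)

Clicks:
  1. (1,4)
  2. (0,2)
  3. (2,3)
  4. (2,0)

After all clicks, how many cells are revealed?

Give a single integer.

Answer: 8

Derivation:
Click 1 (1,4) count=0: revealed 6 new [(0,3) (0,4) (1,3) (1,4) (2,3) (2,4)] -> total=6
Click 2 (0,2) count=2: revealed 1 new [(0,2)] -> total=7
Click 3 (2,3) count=3: revealed 0 new [(none)] -> total=7
Click 4 (2,0) count=2: revealed 1 new [(2,0)] -> total=8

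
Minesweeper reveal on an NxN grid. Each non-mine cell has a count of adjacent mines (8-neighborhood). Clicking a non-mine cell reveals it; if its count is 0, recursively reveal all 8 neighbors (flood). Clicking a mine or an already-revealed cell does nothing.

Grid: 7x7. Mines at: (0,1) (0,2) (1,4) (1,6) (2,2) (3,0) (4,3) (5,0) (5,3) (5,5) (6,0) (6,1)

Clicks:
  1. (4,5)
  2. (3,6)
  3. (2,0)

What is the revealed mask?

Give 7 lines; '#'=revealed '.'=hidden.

Click 1 (4,5) count=1: revealed 1 new [(4,5)] -> total=1
Click 2 (3,6) count=0: revealed 8 new [(2,4) (2,5) (2,6) (3,4) (3,5) (3,6) (4,4) (4,6)] -> total=9
Click 3 (2,0) count=1: revealed 1 new [(2,0)] -> total=10

Answer: .......
.......
#...###
....###
....###
.......
.......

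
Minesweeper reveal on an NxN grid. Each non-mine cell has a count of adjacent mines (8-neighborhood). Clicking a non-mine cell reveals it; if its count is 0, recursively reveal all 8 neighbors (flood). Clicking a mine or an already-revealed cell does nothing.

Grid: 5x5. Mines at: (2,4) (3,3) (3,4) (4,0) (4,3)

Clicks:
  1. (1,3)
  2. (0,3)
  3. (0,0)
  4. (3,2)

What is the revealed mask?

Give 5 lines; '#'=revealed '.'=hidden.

Answer: #####
#####
####.
###..
.....

Derivation:
Click 1 (1,3) count=1: revealed 1 new [(1,3)] -> total=1
Click 2 (0,3) count=0: revealed 16 new [(0,0) (0,1) (0,2) (0,3) (0,4) (1,0) (1,1) (1,2) (1,4) (2,0) (2,1) (2,2) (2,3) (3,0) (3,1) (3,2)] -> total=17
Click 3 (0,0) count=0: revealed 0 new [(none)] -> total=17
Click 4 (3,2) count=2: revealed 0 new [(none)] -> total=17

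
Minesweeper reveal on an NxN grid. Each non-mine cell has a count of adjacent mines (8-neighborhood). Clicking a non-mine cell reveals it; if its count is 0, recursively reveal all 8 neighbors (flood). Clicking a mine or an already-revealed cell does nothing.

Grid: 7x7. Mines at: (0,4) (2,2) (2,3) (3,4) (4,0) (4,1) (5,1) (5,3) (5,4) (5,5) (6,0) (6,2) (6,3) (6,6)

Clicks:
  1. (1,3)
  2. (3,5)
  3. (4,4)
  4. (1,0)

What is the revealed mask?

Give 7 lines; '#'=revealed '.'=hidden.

Answer: ####...
####...
##.....
##...#.
....#..
.......
.......

Derivation:
Click 1 (1,3) count=3: revealed 1 new [(1,3)] -> total=1
Click 2 (3,5) count=1: revealed 1 new [(3,5)] -> total=2
Click 3 (4,4) count=4: revealed 1 new [(4,4)] -> total=3
Click 4 (1,0) count=0: revealed 11 new [(0,0) (0,1) (0,2) (0,3) (1,0) (1,1) (1,2) (2,0) (2,1) (3,0) (3,1)] -> total=14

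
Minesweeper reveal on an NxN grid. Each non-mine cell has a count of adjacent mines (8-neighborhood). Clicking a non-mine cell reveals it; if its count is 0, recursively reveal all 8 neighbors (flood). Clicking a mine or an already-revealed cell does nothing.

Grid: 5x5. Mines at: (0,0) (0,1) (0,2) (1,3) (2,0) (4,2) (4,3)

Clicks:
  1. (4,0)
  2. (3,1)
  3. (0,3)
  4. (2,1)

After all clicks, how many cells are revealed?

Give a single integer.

Answer: 6

Derivation:
Click 1 (4,0) count=0: revealed 4 new [(3,0) (3,1) (4,0) (4,1)] -> total=4
Click 2 (3,1) count=2: revealed 0 new [(none)] -> total=4
Click 3 (0,3) count=2: revealed 1 new [(0,3)] -> total=5
Click 4 (2,1) count=1: revealed 1 new [(2,1)] -> total=6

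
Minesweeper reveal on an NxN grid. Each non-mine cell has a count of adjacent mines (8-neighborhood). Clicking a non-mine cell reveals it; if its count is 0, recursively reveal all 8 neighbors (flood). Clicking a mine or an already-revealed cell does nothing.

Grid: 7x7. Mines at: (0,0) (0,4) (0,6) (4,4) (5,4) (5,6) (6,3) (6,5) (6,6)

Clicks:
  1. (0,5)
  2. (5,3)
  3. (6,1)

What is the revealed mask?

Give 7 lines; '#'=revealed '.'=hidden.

Click 1 (0,5) count=2: revealed 1 new [(0,5)] -> total=1
Click 2 (5,3) count=3: revealed 1 new [(5,3)] -> total=2
Click 3 (6,1) count=0: revealed 36 new [(0,1) (0,2) (0,3) (1,0) (1,1) (1,2) (1,3) (1,4) (1,5) (1,6) (2,0) (2,1) (2,2) (2,3) (2,4) (2,5) (2,6) (3,0) (3,1) (3,2) (3,3) (3,4) (3,5) (3,6) (4,0) (4,1) (4,2) (4,3) (4,5) (4,6) (5,0) (5,1) (5,2) (6,0) (6,1) (6,2)] -> total=38

Answer: .###.#.
#######
#######
#######
####.##
####...
###....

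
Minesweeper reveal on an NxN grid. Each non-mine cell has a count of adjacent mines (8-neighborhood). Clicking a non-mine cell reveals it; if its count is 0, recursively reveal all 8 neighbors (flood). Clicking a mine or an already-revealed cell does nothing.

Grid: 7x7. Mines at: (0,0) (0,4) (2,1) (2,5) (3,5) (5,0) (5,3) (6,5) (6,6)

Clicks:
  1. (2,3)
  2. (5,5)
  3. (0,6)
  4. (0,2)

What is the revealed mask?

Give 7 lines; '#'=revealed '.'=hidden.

Answer: .###.##
.######
..###..
..###..
..###..
.....#.
.......

Derivation:
Click 1 (2,3) count=0: revealed 12 new [(1,2) (1,3) (1,4) (2,2) (2,3) (2,4) (3,2) (3,3) (3,4) (4,2) (4,3) (4,4)] -> total=12
Click 2 (5,5) count=2: revealed 1 new [(5,5)] -> total=13
Click 3 (0,6) count=0: revealed 4 new [(0,5) (0,6) (1,5) (1,6)] -> total=17
Click 4 (0,2) count=0: revealed 4 new [(0,1) (0,2) (0,3) (1,1)] -> total=21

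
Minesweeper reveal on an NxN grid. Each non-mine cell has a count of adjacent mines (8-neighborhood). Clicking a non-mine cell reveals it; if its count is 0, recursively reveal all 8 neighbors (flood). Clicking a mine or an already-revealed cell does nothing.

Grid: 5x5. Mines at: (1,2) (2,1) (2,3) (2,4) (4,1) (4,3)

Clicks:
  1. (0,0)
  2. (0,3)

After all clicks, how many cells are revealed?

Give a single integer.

Click 1 (0,0) count=0: revealed 4 new [(0,0) (0,1) (1,0) (1,1)] -> total=4
Click 2 (0,3) count=1: revealed 1 new [(0,3)] -> total=5

Answer: 5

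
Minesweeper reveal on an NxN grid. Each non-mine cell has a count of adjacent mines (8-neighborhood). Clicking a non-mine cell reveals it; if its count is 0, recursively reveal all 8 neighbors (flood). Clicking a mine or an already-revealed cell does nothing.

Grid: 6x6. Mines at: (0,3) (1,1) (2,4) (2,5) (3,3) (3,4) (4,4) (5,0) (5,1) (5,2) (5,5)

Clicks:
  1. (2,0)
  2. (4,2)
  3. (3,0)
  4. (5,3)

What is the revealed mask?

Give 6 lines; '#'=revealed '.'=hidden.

Answer: ......
......
###...
###...
###...
...#..

Derivation:
Click 1 (2,0) count=1: revealed 1 new [(2,0)] -> total=1
Click 2 (4,2) count=3: revealed 1 new [(4,2)] -> total=2
Click 3 (3,0) count=0: revealed 7 new [(2,1) (2,2) (3,0) (3,1) (3,2) (4,0) (4,1)] -> total=9
Click 4 (5,3) count=2: revealed 1 new [(5,3)] -> total=10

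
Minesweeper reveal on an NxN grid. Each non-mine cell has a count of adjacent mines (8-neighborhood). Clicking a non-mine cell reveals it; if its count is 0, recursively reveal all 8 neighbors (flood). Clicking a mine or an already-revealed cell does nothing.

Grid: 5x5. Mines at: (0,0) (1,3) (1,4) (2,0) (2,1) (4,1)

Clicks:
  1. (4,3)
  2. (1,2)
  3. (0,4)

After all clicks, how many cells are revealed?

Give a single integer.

Answer: 11

Derivation:
Click 1 (4,3) count=0: revealed 9 new [(2,2) (2,3) (2,4) (3,2) (3,3) (3,4) (4,2) (4,3) (4,4)] -> total=9
Click 2 (1,2) count=2: revealed 1 new [(1,2)] -> total=10
Click 3 (0,4) count=2: revealed 1 new [(0,4)] -> total=11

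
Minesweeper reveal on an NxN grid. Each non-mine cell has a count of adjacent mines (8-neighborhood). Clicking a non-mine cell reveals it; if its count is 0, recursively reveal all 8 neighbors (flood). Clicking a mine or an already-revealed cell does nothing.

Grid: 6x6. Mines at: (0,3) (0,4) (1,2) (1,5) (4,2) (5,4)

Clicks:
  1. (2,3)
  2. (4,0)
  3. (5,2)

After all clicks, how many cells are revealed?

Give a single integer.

Click 1 (2,3) count=1: revealed 1 new [(2,3)] -> total=1
Click 2 (4,0) count=0: revealed 12 new [(0,0) (0,1) (1,0) (1,1) (2,0) (2,1) (3,0) (3,1) (4,0) (4,1) (5,0) (5,1)] -> total=13
Click 3 (5,2) count=1: revealed 1 new [(5,2)] -> total=14

Answer: 14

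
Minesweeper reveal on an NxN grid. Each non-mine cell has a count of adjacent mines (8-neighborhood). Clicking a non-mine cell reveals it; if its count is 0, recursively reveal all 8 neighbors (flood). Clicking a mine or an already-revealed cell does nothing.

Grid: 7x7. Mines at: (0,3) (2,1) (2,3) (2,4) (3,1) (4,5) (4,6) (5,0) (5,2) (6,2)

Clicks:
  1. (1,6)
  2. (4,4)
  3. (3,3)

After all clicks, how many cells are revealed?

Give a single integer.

Click 1 (1,6) count=0: revealed 10 new [(0,4) (0,5) (0,6) (1,4) (1,5) (1,6) (2,5) (2,6) (3,5) (3,6)] -> total=10
Click 2 (4,4) count=1: revealed 1 new [(4,4)] -> total=11
Click 3 (3,3) count=2: revealed 1 new [(3,3)] -> total=12

Answer: 12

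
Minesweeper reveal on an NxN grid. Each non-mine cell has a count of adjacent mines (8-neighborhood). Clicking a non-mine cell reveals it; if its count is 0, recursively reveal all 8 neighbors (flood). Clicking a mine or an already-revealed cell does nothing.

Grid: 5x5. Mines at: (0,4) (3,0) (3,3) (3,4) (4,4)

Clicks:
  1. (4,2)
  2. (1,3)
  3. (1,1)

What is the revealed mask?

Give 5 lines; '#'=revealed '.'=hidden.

Click 1 (4,2) count=1: revealed 1 new [(4,2)] -> total=1
Click 2 (1,3) count=1: revealed 1 new [(1,3)] -> total=2
Click 3 (1,1) count=0: revealed 11 new [(0,0) (0,1) (0,2) (0,3) (1,0) (1,1) (1,2) (2,0) (2,1) (2,2) (2,3)] -> total=13

Answer: ####.
####.
####.
.....
..#..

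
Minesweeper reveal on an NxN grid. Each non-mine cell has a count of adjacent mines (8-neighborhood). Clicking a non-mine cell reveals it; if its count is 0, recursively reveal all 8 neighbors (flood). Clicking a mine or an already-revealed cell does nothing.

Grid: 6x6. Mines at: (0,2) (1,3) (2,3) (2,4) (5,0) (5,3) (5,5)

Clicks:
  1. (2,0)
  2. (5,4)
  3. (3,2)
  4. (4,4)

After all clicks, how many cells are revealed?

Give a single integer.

Click 1 (2,0) count=0: revealed 14 new [(0,0) (0,1) (1,0) (1,1) (1,2) (2,0) (2,1) (2,2) (3,0) (3,1) (3,2) (4,0) (4,1) (4,2)] -> total=14
Click 2 (5,4) count=2: revealed 1 new [(5,4)] -> total=15
Click 3 (3,2) count=1: revealed 0 new [(none)] -> total=15
Click 4 (4,4) count=2: revealed 1 new [(4,4)] -> total=16

Answer: 16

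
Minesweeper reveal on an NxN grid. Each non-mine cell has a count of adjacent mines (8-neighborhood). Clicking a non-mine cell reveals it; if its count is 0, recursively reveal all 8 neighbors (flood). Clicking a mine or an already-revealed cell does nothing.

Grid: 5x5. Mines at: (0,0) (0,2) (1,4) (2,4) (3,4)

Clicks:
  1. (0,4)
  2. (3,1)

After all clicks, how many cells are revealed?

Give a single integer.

Answer: 17

Derivation:
Click 1 (0,4) count=1: revealed 1 new [(0,4)] -> total=1
Click 2 (3,1) count=0: revealed 16 new [(1,0) (1,1) (1,2) (1,3) (2,0) (2,1) (2,2) (2,3) (3,0) (3,1) (3,2) (3,3) (4,0) (4,1) (4,2) (4,3)] -> total=17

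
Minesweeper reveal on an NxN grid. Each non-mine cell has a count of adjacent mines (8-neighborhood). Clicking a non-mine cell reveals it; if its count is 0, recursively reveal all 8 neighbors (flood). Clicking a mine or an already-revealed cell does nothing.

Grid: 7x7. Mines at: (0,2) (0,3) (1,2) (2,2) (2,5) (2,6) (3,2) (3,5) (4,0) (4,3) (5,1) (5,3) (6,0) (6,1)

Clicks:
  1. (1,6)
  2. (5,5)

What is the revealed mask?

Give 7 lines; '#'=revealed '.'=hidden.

Click 1 (1,6) count=2: revealed 1 new [(1,6)] -> total=1
Click 2 (5,5) count=0: revealed 9 new [(4,4) (4,5) (4,6) (5,4) (5,5) (5,6) (6,4) (6,5) (6,6)] -> total=10

Answer: .......
......#
.......
.......
....###
....###
....###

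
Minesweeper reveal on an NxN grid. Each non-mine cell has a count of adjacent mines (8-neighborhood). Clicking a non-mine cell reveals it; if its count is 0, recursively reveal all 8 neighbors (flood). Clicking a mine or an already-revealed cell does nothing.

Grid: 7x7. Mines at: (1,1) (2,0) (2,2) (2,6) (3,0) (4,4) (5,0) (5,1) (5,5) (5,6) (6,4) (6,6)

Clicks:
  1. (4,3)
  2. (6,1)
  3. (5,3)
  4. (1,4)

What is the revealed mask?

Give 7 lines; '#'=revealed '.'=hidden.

Answer: ..#####
..#####
...###.
...###.
...#...
...#...
.#.....

Derivation:
Click 1 (4,3) count=1: revealed 1 new [(4,3)] -> total=1
Click 2 (6,1) count=2: revealed 1 new [(6,1)] -> total=2
Click 3 (5,3) count=2: revealed 1 new [(5,3)] -> total=3
Click 4 (1,4) count=0: revealed 16 new [(0,2) (0,3) (0,4) (0,5) (0,6) (1,2) (1,3) (1,4) (1,5) (1,6) (2,3) (2,4) (2,5) (3,3) (3,4) (3,5)] -> total=19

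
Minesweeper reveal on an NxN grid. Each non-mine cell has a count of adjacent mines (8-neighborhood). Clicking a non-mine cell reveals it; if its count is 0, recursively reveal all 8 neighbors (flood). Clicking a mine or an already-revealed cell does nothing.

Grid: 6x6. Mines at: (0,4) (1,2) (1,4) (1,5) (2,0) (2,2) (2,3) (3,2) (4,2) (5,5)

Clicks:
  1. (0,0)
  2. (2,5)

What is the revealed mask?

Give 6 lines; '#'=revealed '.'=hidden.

Answer: ##....
##....
.....#
......
......
......

Derivation:
Click 1 (0,0) count=0: revealed 4 new [(0,0) (0,1) (1,0) (1,1)] -> total=4
Click 2 (2,5) count=2: revealed 1 new [(2,5)] -> total=5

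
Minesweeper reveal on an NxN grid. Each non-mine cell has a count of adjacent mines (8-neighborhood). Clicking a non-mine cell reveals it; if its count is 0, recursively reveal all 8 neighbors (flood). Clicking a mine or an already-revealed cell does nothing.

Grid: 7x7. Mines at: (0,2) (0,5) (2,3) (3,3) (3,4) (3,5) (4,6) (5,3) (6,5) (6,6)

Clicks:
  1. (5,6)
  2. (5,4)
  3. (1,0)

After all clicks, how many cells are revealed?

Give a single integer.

Answer: 22

Derivation:
Click 1 (5,6) count=3: revealed 1 new [(5,6)] -> total=1
Click 2 (5,4) count=2: revealed 1 new [(5,4)] -> total=2
Click 3 (1,0) count=0: revealed 20 new [(0,0) (0,1) (1,0) (1,1) (1,2) (2,0) (2,1) (2,2) (3,0) (3,1) (3,2) (4,0) (4,1) (4,2) (5,0) (5,1) (5,2) (6,0) (6,1) (6,2)] -> total=22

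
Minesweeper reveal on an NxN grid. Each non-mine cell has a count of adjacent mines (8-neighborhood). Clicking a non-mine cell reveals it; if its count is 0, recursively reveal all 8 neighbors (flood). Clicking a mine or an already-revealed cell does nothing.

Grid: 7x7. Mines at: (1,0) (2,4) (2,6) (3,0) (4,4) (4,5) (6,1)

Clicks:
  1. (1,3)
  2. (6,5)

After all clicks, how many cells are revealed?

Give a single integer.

Click 1 (1,3) count=1: revealed 1 new [(1,3)] -> total=1
Click 2 (6,5) count=0: revealed 10 new [(5,2) (5,3) (5,4) (5,5) (5,6) (6,2) (6,3) (6,4) (6,5) (6,6)] -> total=11

Answer: 11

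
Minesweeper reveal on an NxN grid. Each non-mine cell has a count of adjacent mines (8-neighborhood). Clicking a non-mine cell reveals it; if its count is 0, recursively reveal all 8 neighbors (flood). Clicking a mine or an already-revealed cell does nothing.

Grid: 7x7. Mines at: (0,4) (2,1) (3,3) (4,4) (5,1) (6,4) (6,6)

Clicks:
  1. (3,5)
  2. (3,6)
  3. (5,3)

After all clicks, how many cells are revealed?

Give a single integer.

Click 1 (3,5) count=1: revealed 1 new [(3,5)] -> total=1
Click 2 (3,6) count=0: revealed 14 new [(0,5) (0,6) (1,4) (1,5) (1,6) (2,4) (2,5) (2,6) (3,4) (3,6) (4,5) (4,6) (5,5) (5,6)] -> total=15
Click 3 (5,3) count=2: revealed 1 new [(5,3)] -> total=16

Answer: 16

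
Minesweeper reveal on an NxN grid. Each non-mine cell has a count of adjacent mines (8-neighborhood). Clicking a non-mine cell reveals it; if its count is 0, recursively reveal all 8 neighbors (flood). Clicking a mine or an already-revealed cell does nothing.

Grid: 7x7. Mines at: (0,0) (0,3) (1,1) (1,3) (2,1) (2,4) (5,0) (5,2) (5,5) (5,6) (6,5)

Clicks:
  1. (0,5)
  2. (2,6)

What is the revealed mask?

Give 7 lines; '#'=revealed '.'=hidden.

Click 1 (0,5) count=0: revealed 12 new [(0,4) (0,5) (0,6) (1,4) (1,5) (1,6) (2,5) (2,6) (3,5) (3,6) (4,5) (4,6)] -> total=12
Click 2 (2,6) count=0: revealed 0 new [(none)] -> total=12

Answer: ....###
....###
.....##
.....##
.....##
.......
.......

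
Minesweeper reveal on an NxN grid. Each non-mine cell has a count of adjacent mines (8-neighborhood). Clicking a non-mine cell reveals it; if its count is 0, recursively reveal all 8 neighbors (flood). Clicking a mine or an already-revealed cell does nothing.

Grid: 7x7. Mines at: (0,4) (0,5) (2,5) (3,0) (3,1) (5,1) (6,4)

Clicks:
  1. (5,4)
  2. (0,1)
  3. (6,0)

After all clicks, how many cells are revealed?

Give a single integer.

Answer: 32

Derivation:
Click 1 (5,4) count=1: revealed 1 new [(5,4)] -> total=1
Click 2 (0,1) count=0: revealed 30 new [(0,0) (0,1) (0,2) (0,3) (1,0) (1,1) (1,2) (1,3) (1,4) (2,0) (2,1) (2,2) (2,3) (2,4) (3,2) (3,3) (3,4) (3,5) (3,6) (4,2) (4,3) (4,4) (4,5) (4,6) (5,2) (5,3) (5,5) (5,6) (6,5) (6,6)] -> total=31
Click 3 (6,0) count=1: revealed 1 new [(6,0)] -> total=32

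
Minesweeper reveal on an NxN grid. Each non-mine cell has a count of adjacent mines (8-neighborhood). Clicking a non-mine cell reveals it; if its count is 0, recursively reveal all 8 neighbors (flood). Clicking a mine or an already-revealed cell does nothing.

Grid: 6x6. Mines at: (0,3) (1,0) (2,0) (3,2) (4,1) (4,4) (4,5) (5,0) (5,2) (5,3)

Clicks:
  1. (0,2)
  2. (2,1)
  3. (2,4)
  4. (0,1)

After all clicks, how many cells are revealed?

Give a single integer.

Answer: 14

Derivation:
Click 1 (0,2) count=1: revealed 1 new [(0,2)] -> total=1
Click 2 (2,1) count=3: revealed 1 new [(2,1)] -> total=2
Click 3 (2,4) count=0: revealed 11 new [(0,4) (0,5) (1,3) (1,4) (1,5) (2,3) (2,4) (2,5) (3,3) (3,4) (3,5)] -> total=13
Click 4 (0,1) count=1: revealed 1 new [(0,1)] -> total=14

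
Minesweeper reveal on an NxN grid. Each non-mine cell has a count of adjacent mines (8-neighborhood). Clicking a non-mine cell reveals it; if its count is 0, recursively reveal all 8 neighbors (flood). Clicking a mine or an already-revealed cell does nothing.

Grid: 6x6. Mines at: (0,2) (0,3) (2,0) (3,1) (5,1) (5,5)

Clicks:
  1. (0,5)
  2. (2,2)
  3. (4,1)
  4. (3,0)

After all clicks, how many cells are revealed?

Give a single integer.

Click 1 (0,5) count=0: revealed 21 new [(0,4) (0,5) (1,2) (1,3) (1,4) (1,5) (2,2) (2,3) (2,4) (2,5) (3,2) (3,3) (3,4) (3,5) (4,2) (4,3) (4,4) (4,5) (5,2) (5,3) (5,4)] -> total=21
Click 2 (2,2) count=1: revealed 0 new [(none)] -> total=21
Click 3 (4,1) count=2: revealed 1 new [(4,1)] -> total=22
Click 4 (3,0) count=2: revealed 1 new [(3,0)] -> total=23

Answer: 23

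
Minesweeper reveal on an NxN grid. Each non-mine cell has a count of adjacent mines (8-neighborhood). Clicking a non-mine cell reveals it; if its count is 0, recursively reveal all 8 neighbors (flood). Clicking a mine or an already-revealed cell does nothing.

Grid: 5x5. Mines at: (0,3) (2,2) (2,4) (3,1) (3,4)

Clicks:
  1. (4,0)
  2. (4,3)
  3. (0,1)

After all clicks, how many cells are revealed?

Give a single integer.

Click 1 (4,0) count=1: revealed 1 new [(4,0)] -> total=1
Click 2 (4,3) count=1: revealed 1 new [(4,3)] -> total=2
Click 3 (0,1) count=0: revealed 8 new [(0,0) (0,1) (0,2) (1,0) (1,1) (1,2) (2,0) (2,1)] -> total=10

Answer: 10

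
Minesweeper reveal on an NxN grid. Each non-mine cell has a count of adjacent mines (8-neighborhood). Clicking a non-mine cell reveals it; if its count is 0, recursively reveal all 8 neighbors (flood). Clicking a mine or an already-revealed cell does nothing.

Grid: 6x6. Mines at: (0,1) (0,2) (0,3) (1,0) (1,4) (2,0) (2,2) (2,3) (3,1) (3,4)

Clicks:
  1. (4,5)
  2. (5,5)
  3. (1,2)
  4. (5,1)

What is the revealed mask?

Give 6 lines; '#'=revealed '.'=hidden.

Answer: ......
..#...
......
......
######
######

Derivation:
Click 1 (4,5) count=1: revealed 1 new [(4,5)] -> total=1
Click 2 (5,5) count=0: revealed 11 new [(4,0) (4,1) (4,2) (4,3) (4,4) (5,0) (5,1) (5,2) (5,3) (5,4) (5,5)] -> total=12
Click 3 (1,2) count=5: revealed 1 new [(1,2)] -> total=13
Click 4 (5,1) count=0: revealed 0 new [(none)] -> total=13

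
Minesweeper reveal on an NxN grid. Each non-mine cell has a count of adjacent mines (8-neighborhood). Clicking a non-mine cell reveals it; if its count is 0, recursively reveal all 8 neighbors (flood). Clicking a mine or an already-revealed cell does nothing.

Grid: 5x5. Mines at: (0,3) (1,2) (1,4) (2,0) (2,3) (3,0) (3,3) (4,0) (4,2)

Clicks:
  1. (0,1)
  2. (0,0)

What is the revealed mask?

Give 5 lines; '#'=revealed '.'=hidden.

Click 1 (0,1) count=1: revealed 1 new [(0,1)] -> total=1
Click 2 (0,0) count=0: revealed 3 new [(0,0) (1,0) (1,1)] -> total=4

Answer: ##...
##...
.....
.....
.....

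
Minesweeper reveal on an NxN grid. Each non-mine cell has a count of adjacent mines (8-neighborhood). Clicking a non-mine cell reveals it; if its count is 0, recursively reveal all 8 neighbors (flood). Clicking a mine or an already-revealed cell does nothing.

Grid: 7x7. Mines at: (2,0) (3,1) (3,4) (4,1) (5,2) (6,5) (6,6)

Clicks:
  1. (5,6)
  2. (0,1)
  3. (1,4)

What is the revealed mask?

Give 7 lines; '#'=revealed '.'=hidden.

Click 1 (5,6) count=2: revealed 1 new [(5,6)] -> total=1
Click 2 (0,1) count=0: revealed 25 new [(0,0) (0,1) (0,2) (0,3) (0,4) (0,5) (0,6) (1,0) (1,1) (1,2) (1,3) (1,4) (1,5) (1,6) (2,1) (2,2) (2,3) (2,4) (2,5) (2,6) (3,5) (3,6) (4,5) (4,6) (5,5)] -> total=26
Click 3 (1,4) count=0: revealed 0 new [(none)] -> total=26

Answer: #######
#######
.######
.....##
.....##
.....##
.......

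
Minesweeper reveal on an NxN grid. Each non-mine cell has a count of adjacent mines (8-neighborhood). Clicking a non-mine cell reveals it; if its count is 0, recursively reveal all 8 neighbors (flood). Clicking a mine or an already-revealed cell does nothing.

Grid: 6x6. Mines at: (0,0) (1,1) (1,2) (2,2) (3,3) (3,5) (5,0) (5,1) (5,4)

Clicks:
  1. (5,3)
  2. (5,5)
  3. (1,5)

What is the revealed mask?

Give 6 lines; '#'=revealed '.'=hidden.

Answer: ...###
...###
...###
......
......
...#.#

Derivation:
Click 1 (5,3) count=1: revealed 1 new [(5,3)] -> total=1
Click 2 (5,5) count=1: revealed 1 new [(5,5)] -> total=2
Click 3 (1,5) count=0: revealed 9 new [(0,3) (0,4) (0,5) (1,3) (1,4) (1,5) (2,3) (2,4) (2,5)] -> total=11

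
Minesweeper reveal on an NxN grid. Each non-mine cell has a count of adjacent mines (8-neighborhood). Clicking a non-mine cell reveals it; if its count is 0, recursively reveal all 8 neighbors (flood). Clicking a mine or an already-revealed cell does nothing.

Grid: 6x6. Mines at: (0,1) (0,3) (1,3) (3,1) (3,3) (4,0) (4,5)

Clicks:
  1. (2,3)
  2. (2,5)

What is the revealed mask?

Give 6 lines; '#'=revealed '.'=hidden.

Answer: ....##
....##
...###
....##
......
......

Derivation:
Click 1 (2,3) count=2: revealed 1 new [(2,3)] -> total=1
Click 2 (2,5) count=0: revealed 8 new [(0,4) (0,5) (1,4) (1,5) (2,4) (2,5) (3,4) (3,5)] -> total=9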